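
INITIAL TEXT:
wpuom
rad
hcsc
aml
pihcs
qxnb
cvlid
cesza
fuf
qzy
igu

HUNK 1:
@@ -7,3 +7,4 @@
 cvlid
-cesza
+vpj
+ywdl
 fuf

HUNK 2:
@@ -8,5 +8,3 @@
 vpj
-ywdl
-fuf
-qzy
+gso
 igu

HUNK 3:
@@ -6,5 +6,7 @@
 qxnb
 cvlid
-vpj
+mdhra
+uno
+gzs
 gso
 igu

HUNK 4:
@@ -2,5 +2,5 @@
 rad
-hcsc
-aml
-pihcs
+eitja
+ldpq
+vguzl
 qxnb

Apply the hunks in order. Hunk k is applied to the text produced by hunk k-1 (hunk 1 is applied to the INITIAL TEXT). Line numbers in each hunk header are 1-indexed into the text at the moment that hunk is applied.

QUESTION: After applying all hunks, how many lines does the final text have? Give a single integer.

Answer: 12

Derivation:
Hunk 1: at line 7 remove [cesza] add [vpj,ywdl] -> 12 lines: wpuom rad hcsc aml pihcs qxnb cvlid vpj ywdl fuf qzy igu
Hunk 2: at line 8 remove [ywdl,fuf,qzy] add [gso] -> 10 lines: wpuom rad hcsc aml pihcs qxnb cvlid vpj gso igu
Hunk 3: at line 6 remove [vpj] add [mdhra,uno,gzs] -> 12 lines: wpuom rad hcsc aml pihcs qxnb cvlid mdhra uno gzs gso igu
Hunk 4: at line 2 remove [hcsc,aml,pihcs] add [eitja,ldpq,vguzl] -> 12 lines: wpuom rad eitja ldpq vguzl qxnb cvlid mdhra uno gzs gso igu
Final line count: 12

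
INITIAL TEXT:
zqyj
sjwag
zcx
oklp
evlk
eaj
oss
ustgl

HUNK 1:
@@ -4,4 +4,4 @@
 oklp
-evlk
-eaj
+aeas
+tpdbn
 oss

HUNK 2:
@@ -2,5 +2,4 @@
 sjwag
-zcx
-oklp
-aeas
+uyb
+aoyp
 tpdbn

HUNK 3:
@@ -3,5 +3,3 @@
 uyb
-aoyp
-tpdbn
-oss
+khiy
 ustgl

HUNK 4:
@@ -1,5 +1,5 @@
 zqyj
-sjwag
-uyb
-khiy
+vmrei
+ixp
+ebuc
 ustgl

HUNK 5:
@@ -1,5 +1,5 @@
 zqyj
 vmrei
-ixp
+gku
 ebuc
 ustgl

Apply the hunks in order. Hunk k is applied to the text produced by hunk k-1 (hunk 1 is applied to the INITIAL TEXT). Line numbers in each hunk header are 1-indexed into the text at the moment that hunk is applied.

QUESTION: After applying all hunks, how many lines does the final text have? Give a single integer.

Answer: 5

Derivation:
Hunk 1: at line 4 remove [evlk,eaj] add [aeas,tpdbn] -> 8 lines: zqyj sjwag zcx oklp aeas tpdbn oss ustgl
Hunk 2: at line 2 remove [zcx,oklp,aeas] add [uyb,aoyp] -> 7 lines: zqyj sjwag uyb aoyp tpdbn oss ustgl
Hunk 3: at line 3 remove [aoyp,tpdbn,oss] add [khiy] -> 5 lines: zqyj sjwag uyb khiy ustgl
Hunk 4: at line 1 remove [sjwag,uyb,khiy] add [vmrei,ixp,ebuc] -> 5 lines: zqyj vmrei ixp ebuc ustgl
Hunk 5: at line 1 remove [ixp] add [gku] -> 5 lines: zqyj vmrei gku ebuc ustgl
Final line count: 5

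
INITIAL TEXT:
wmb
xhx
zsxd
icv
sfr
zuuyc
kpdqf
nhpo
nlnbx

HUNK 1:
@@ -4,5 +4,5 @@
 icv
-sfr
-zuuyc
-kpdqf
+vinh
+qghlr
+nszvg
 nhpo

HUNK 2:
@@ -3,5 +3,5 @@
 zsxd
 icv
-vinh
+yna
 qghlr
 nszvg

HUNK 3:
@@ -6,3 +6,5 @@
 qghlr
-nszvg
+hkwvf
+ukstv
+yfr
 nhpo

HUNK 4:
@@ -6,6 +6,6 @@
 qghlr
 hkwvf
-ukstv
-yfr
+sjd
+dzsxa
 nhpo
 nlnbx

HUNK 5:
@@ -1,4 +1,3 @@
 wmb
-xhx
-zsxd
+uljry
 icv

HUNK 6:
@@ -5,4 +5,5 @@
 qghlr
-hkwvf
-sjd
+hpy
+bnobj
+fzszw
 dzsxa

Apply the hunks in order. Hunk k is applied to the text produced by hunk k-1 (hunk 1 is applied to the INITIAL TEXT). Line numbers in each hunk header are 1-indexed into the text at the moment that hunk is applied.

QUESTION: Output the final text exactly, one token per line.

Answer: wmb
uljry
icv
yna
qghlr
hpy
bnobj
fzszw
dzsxa
nhpo
nlnbx

Derivation:
Hunk 1: at line 4 remove [sfr,zuuyc,kpdqf] add [vinh,qghlr,nszvg] -> 9 lines: wmb xhx zsxd icv vinh qghlr nszvg nhpo nlnbx
Hunk 2: at line 3 remove [vinh] add [yna] -> 9 lines: wmb xhx zsxd icv yna qghlr nszvg nhpo nlnbx
Hunk 3: at line 6 remove [nszvg] add [hkwvf,ukstv,yfr] -> 11 lines: wmb xhx zsxd icv yna qghlr hkwvf ukstv yfr nhpo nlnbx
Hunk 4: at line 6 remove [ukstv,yfr] add [sjd,dzsxa] -> 11 lines: wmb xhx zsxd icv yna qghlr hkwvf sjd dzsxa nhpo nlnbx
Hunk 5: at line 1 remove [xhx,zsxd] add [uljry] -> 10 lines: wmb uljry icv yna qghlr hkwvf sjd dzsxa nhpo nlnbx
Hunk 6: at line 5 remove [hkwvf,sjd] add [hpy,bnobj,fzszw] -> 11 lines: wmb uljry icv yna qghlr hpy bnobj fzszw dzsxa nhpo nlnbx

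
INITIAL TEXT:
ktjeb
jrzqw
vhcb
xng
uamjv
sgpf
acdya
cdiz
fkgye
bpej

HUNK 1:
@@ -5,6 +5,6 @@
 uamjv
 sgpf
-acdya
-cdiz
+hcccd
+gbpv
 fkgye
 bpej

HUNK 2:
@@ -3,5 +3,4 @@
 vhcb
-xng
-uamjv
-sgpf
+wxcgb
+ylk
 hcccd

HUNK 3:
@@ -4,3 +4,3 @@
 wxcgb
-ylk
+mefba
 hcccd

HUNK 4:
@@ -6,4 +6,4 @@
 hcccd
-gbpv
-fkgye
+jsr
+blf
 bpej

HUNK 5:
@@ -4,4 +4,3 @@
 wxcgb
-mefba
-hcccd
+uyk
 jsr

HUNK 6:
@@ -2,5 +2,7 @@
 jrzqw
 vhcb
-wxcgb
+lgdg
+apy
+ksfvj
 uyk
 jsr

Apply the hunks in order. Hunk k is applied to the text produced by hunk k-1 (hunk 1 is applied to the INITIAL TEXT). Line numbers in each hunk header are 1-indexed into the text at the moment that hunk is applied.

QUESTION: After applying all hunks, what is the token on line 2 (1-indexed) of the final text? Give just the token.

Hunk 1: at line 5 remove [acdya,cdiz] add [hcccd,gbpv] -> 10 lines: ktjeb jrzqw vhcb xng uamjv sgpf hcccd gbpv fkgye bpej
Hunk 2: at line 3 remove [xng,uamjv,sgpf] add [wxcgb,ylk] -> 9 lines: ktjeb jrzqw vhcb wxcgb ylk hcccd gbpv fkgye bpej
Hunk 3: at line 4 remove [ylk] add [mefba] -> 9 lines: ktjeb jrzqw vhcb wxcgb mefba hcccd gbpv fkgye bpej
Hunk 4: at line 6 remove [gbpv,fkgye] add [jsr,blf] -> 9 lines: ktjeb jrzqw vhcb wxcgb mefba hcccd jsr blf bpej
Hunk 5: at line 4 remove [mefba,hcccd] add [uyk] -> 8 lines: ktjeb jrzqw vhcb wxcgb uyk jsr blf bpej
Hunk 6: at line 2 remove [wxcgb] add [lgdg,apy,ksfvj] -> 10 lines: ktjeb jrzqw vhcb lgdg apy ksfvj uyk jsr blf bpej
Final line 2: jrzqw

Answer: jrzqw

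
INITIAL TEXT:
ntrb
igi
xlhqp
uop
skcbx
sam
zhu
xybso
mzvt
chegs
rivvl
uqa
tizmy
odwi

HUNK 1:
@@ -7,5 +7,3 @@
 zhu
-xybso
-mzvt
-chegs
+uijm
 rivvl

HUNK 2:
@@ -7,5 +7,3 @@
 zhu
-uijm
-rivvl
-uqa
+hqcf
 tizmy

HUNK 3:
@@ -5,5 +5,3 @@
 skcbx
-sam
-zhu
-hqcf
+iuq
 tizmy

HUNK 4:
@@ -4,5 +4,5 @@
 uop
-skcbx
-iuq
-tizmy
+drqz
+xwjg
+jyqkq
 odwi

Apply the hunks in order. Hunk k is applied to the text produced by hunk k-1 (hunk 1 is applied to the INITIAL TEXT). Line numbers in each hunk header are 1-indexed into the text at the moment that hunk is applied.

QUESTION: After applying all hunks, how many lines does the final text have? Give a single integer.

Answer: 8

Derivation:
Hunk 1: at line 7 remove [xybso,mzvt,chegs] add [uijm] -> 12 lines: ntrb igi xlhqp uop skcbx sam zhu uijm rivvl uqa tizmy odwi
Hunk 2: at line 7 remove [uijm,rivvl,uqa] add [hqcf] -> 10 lines: ntrb igi xlhqp uop skcbx sam zhu hqcf tizmy odwi
Hunk 3: at line 5 remove [sam,zhu,hqcf] add [iuq] -> 8 lines: ntrb igi xlhqp uop skcbx iuq tizmy odwi
Hunk 4: at line 4 remove [skcbx,iuq,tizmy] add [drqz,xwjg,jyqkq] -> 8 lines: ntrb igi xlhqp uop drqz xwjg jyqkq odwi
Final line count: 8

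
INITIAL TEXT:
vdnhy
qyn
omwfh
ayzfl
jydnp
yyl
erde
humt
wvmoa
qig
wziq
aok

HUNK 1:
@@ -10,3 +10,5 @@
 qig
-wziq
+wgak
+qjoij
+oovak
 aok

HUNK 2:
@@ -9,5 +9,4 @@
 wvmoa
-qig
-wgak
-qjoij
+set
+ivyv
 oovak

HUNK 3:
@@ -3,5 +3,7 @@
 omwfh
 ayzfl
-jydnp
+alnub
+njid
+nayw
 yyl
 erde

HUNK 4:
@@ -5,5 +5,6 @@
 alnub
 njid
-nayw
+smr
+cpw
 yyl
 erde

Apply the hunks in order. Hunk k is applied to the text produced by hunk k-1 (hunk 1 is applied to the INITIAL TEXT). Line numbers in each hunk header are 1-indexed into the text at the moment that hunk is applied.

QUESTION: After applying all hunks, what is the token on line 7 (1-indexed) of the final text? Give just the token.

Hunk 1: at line 10 remove [wziq] add [wgak,qjoij,oovak] -> 14 lines: vdnhy qyn omwfh ayzfl jydnp yyl erde humt wvmoa qig wgak qjoij oovak aok
Hunk 2: at line 9 remove [qig,wgak,qjoij] add [set,ivyv] -> 13 lines: vdnhy qyn omwfh ayzfl jydnp yyl erde humt wvmoa set ivyv oovak aok
Hunk 3: at line 3 remove [jydnp] add [alnub,njid,nayw] -> 15 lines: vdnhy qyn omwfh ayzfl alnub njid nayw yyl erde humt wvmoa set ivyv oovak aok
Hunk 4: at line 5 remove [nayw] add [smr,cpw] -> 16 lines: vdnhy qyn omwfh ayzfl alnub njid smr cpw yyl erde humt wvmoa set ivyv oovak aok
Final line 7: smr

Answer: smr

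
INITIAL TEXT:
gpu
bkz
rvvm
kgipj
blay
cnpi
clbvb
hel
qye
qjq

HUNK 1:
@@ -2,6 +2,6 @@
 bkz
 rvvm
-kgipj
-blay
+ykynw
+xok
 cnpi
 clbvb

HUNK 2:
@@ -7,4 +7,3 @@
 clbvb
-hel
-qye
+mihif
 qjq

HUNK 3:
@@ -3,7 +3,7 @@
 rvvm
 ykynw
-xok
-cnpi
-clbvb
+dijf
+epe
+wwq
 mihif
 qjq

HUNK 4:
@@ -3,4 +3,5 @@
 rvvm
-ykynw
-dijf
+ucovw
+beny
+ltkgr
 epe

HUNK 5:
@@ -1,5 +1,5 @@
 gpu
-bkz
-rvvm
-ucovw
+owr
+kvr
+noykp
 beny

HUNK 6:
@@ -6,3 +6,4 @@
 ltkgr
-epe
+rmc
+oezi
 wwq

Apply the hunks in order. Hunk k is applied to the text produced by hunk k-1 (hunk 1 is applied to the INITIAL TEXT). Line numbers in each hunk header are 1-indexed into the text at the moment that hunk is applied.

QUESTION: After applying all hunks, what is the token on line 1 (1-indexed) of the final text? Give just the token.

Hunk 1: at line 2 remove [kgipj,blay] add [ykynw,xok] -> 10 lines: gpu bkz rvvm ykynw xok cnpi clbvb hel qye qjq
Hunk 2: at line 7 remove [hel,qye] add [mihif] -> 9 lines: gpu bkz rvvm ykynw xok cnpi clbvb mihif qjq
Hunk 3: at line 3 remove [xok,cnpi,clbvb] add [dijf,epe,wwq] -> 9 lines: gpu bkz rvvm ykynw dijf epe wwq mihif qjq
Hunk 4: at line 3 remove [ykynw,dijf] add [ucovw,beny,ltkgr] -> 10 lines: gpu bkz rvvm ucovw beny ltkgr epe wwq mihif qjq
Hunk 5: at line 1 remove [bkz,rvvm,ucovw] add [owr,kvr,noykp] -> 10 lines: gpu owr kvr noykp beny ltkgr epe wwq mihif qjq
Hunk 6: at line 6 remove [epe] add [rmc,oezi] -> 11 lines: gpu owr kvr noykp beny ltkgr rmc oezi wwq mihif qjq
Final line 1: gpu

Answer: gpu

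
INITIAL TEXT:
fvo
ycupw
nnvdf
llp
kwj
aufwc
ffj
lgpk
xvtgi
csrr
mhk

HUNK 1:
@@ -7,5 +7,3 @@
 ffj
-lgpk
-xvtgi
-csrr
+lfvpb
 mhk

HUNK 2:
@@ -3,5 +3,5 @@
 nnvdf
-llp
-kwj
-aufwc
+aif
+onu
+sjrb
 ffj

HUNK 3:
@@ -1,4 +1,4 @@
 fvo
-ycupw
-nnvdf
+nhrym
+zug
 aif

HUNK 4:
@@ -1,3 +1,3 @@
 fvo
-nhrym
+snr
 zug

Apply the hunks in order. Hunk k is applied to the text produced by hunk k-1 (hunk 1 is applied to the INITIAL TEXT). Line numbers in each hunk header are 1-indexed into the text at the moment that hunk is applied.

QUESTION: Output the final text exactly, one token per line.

Hunk 1: at line 7 remove [lgpk,xvtgi,csrr] add [lfvpb] -> 9 lines: fvo ycupw nnvdf llp kwj aufwc ffj lfvpb mhk
Hunk 2: at line 3 remove [llp,kwj,aufwc] add [aif,onu,sjrb] -> 9 lines: fvo ycupw nnvdf aif onu sjrb ffj lfvpb mhk
Hunk 3: at line 1 remove [ycupw,nnvdf] add [nhrym,zug] -> 9 lines: fvo nhrym zug aif onu sjrb ffj lfvpb mhk
Hunk 4: at line 1 remove [nhrym] add [snr] -> 9 lines: fvo snr zug aif onu sjrb ffj lfvpb mhk

Answer: fvo
snr
zug
aif
onu
sjrb
ffj
lfvpb
mhk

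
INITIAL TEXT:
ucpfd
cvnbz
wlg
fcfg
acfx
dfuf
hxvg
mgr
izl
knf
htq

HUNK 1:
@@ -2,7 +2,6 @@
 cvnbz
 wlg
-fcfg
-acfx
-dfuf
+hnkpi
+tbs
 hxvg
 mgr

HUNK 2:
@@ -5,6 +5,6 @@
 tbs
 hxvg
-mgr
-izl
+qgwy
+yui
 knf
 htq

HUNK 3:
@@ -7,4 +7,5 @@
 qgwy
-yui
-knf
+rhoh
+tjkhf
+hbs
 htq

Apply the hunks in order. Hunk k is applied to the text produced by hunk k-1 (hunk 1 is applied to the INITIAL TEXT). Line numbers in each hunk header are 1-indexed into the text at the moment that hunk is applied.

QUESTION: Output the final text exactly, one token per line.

Hunk 1: at line 2 remove [fcfg,acfx,dfuf] add [hnkpi,tbs] -> 10 lines: ucpfd cvnbz wlg hnkpi tbs hxvg mgr izl knf htq
Hunk 2: at line 5 remove [mgr,izl] add [qgwy,yui] -> 10 lines: ucpfd cvnbz wlg hnkpi tbs hxvg qgwy yui knf htq
Hunk 3: at line 7 remove [yui,knf] add [rhoh,tjkhf,hbs] -> 11 lines: ucpfd cvnbz wlg hnkpi tbs hxvg qgwy rhoh tjkhf hbs htq

Answer: ucpfd
cvnbz
wlg
hnkpi
tbs
hxvg
qgwy
rhoh
tjkhf
hbs
htq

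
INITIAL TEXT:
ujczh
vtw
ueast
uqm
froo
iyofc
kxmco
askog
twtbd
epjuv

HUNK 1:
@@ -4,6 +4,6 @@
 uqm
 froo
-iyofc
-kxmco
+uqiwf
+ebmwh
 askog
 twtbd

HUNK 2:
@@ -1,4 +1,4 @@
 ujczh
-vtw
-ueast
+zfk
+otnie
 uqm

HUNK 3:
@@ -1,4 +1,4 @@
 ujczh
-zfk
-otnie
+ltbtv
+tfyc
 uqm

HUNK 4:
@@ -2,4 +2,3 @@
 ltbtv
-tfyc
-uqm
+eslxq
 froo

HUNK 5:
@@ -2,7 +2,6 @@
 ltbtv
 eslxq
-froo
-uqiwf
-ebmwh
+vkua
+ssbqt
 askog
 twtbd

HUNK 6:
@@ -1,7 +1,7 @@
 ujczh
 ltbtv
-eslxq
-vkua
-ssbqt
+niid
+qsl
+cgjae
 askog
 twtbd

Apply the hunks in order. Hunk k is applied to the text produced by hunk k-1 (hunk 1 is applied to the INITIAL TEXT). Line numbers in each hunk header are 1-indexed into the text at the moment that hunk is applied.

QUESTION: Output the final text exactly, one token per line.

Answer: ujczh
ltbtv
niid
qsl
cgjae
askog
twtbd
epjuv

Derivation:
Hunk 1: at line 4 remove [iyofc,kxmco] add [uqiwf,ebmwh] -> 10 lines: ujczh vtw ueast uqm froo uqiwf ebmwh askog twtbd epjuv
Hunk 2: at line 1 remove [vtw,ueast] add [zfk,otnie] -> 10 lines: ujczh zfk otnie uqm froo uqiwf ebmwh askog twtbd epjuv
Hunk 3: at line 1 remove [zfk,otnie] add [ltbtv,tfyc] -> 10 lines: ujczh ltbtv tfyc uqm froo uqiwf ebmwh askog twtbd epjuv
Hunk 4: at line 2 remove [tfyc,uqm] add [eslxq] -> 9 lines: ujczh ltbtv eslxq froo uqiwf ebmwh askog twtbd epjuv
Hunk 5: at line 2 remove [froo,uqiwf,ebmwh] add [vkua,ssbqt] -> 8 lines: ujczh ltbtv eslxq vkua ssbqt askog twtbd epjuv
Hunk 6: at line 1 remove [eslxq,vkua,ssbqt] add [niid,qsl,cgjae] -> 8 lines: ujczh ltbtv niid qsl cgjae askog twtbd epjuv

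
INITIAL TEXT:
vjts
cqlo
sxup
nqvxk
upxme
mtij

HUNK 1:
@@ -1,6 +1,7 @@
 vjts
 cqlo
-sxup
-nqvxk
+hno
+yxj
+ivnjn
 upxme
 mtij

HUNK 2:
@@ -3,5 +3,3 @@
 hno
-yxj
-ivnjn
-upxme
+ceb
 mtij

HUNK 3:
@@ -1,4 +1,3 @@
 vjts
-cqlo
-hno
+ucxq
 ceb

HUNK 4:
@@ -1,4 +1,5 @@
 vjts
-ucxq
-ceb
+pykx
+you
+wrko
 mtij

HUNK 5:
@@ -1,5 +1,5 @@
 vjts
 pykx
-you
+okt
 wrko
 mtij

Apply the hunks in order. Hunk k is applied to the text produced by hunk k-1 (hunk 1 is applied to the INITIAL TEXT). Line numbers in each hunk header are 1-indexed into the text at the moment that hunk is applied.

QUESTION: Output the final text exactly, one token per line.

Answer: vjts
pykx
okt
wrko
mtij

Derivation:
Hunk 1: at line 1 remove [sxup,nqvxk] add [hno,yxj,ivnjn] -> 7 lines: vjts cqlo hno yxj ivnjn upxme mtij
Hunk 2: at line 3 remove [yxj,ivnjn,upxme] add [ceb] -> 5 lines: vjts cqlo hno ceb mtij
Hunk 3: at line 1 remove [cqlo,hno] add [ucxq] -> 4 lines: vjts ucxq ceb mtij
Hunk 4: at line 1 remove [ucxq,ceb] add [pykx,you,wrko] -> 5 lines: vjts pykx you wrko mtij
Hunk 5: at line 1 remove [you] add [okt] -> 5 lines: vjts pykx okt wrko mtij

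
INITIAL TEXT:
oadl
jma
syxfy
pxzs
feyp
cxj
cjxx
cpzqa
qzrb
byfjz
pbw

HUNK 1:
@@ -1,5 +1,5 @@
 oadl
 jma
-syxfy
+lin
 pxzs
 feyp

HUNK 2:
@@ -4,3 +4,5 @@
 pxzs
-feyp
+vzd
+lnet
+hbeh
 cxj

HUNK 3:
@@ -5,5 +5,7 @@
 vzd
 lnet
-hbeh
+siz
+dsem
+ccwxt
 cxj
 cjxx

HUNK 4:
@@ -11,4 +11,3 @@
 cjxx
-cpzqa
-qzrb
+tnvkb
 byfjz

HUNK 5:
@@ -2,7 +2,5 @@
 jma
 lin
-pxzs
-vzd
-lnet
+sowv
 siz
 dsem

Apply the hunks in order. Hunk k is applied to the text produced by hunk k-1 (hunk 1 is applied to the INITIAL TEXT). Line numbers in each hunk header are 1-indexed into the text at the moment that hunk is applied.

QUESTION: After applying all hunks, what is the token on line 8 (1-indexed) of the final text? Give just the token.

Answer: cxj

Derivation:
Hunk 1: at line 1 remove [syxfy] add [lin] -> 11 lines: oadl jma lin pxzs feyp cxj cjxx cpzqa qzrb byfjz pbw
Hunk 2: at line 4 remove [feyp] add [vzd,lnet,hbeh] -> 13 lines: oadl jma lin pxzs vzd lnet hbeh cxj cjxx cpzqa qzrb byfjz pbw
Hunk 3: at line 5 remove [hbeh] add [siz,dsem,ccwxt] -> 15 lines: oadl jma lin pxzs vzd lnet siz dsem ccwxt cxj cjxx cpzqa qzrb byfjz pbw
Hunk 4: at line 11 remove [cpzqa,qzrb] add [tnvkb] -> 14 lines: oadl jma lin pxzs vzd lnet siz dsem ccwxt cxj cjxx tnvkb byfjz pbw
Hunk 5: at line 2 remove [pxzs,vzd,lnet] add [sowv] -> 12 lines: oadl jma lin sowv siz dsem ccwxt cxj cjxx tnvkb byfjz pbw
Final line 8: cxj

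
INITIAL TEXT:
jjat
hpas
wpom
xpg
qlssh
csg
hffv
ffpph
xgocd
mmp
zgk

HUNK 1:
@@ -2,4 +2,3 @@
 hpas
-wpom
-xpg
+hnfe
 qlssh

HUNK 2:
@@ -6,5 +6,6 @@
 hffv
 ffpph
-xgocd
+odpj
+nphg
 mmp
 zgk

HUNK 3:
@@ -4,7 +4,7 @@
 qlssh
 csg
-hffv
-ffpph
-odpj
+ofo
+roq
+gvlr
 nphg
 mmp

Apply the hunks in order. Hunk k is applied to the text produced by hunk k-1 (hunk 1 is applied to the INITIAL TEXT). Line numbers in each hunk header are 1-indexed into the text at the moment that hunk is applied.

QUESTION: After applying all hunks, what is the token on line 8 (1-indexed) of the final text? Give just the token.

Hunk 1: at line 2 remove [wpom,xpg] add [hnfe] -> 10 lines: jjat hpas hnfe qlssh csg hffv ffpph xgocd mmp zgk
Hunk 2: at line 6 remove [xgocd] add [odpj,nphg] -> 11 lines: jjat hpas hnfe qlssh csg hffv ffpph odpj nphg mmp zgk
Hunk 3: at line 4 remove [hffv,ffpph,odpj] add [ofo,roq,gvlr] -> 11 lines: jjat hpas hnfe qlssh csg ofo roq gvlr nphg mmp zgk
Final line 8: gvlr

Answer: gvlr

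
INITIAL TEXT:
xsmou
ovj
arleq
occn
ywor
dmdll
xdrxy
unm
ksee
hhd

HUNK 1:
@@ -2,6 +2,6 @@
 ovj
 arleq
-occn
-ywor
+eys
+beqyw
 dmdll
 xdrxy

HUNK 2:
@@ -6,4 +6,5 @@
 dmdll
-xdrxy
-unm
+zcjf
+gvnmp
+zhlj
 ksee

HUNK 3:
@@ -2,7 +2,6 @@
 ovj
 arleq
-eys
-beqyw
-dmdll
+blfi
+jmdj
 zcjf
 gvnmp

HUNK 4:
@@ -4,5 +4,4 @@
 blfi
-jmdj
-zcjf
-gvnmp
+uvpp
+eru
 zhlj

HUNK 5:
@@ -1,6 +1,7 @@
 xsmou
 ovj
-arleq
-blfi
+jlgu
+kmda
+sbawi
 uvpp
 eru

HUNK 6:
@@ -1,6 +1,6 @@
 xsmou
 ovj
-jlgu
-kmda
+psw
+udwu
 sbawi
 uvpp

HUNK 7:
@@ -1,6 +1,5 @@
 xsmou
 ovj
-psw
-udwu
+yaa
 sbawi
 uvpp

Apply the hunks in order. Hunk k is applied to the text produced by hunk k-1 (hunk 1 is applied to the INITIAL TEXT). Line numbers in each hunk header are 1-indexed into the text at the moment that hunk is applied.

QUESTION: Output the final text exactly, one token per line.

Hunk 1: at line 2 remove [occn,ywor] add [eys,beqyw] -> 10 lines: xsmou ovj arleq eys beqyw dmdll xdrxy unm ksee hhd
Hunk 2: at line 6 remove [xdrxy,unm] add [zcjf,gvnmp,zhlj] -> 11 lines: xsmou ovj arleq eys beqyw dmdll zcjf gvnmp zhlj ksee hhd
Hunk 3: at line 2 remove [eys,beqyw,dmdll] add [blfi,jmdj] -> 10 lines: xsmou ovj arleq blfi jmdj zcjf gvnmp zhlj ksee hhd
Hunk 4: at line 4 remove [jmdj,zcjf,gvnmp] add [uvpp,eru] -> 9 lines: xsmou ovj arleq blfi uvpp eru zhlj ksee hhd
Hunk 5: at line 1 remove [arleq,blfi] add [jlgu,kmda,sbawi] -> 10 lines: xsmou ovj jlgu kmda sbawi uvpp eru zhlj ksee hhd
Hunk 6: at line 1 remove [jlgu,kmda] add [psw,udwu] -> 10 lines: xsmou ovj psw udwu sbawi uvpp eru zhlj ksee hhd
Hunk 7: at line 1 remove [psw,udwu] add [yaa] -> 9 lines: xsmou ovj yaa sbawi uvpp eru zhlj ksee hhd

Answer: xsmou
ovj
yaa
sbawi
uvpp
eru
zhlj
ksee
hhd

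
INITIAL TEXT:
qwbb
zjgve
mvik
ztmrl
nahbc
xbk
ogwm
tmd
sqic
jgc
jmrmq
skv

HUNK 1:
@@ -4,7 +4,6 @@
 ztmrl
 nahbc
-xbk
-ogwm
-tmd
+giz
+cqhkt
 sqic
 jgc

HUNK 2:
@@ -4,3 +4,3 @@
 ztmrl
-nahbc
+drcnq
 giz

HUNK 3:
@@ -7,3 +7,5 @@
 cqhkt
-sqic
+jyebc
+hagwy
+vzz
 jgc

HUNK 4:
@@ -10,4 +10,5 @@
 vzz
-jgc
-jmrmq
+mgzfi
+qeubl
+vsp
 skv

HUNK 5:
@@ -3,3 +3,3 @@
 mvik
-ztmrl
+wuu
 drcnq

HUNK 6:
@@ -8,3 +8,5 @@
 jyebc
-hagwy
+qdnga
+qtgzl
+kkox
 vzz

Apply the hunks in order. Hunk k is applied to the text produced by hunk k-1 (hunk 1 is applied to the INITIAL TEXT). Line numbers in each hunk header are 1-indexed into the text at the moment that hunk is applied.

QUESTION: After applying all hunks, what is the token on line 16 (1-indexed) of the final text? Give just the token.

Answer: skv

Derivation:
Hunk 1: at line 4 remove [xbk,ogwm,tmd] add [giz,cqhkt] -> 11 lines: qwbb zjgve mvik ztmrl nahbc giz cqhkt sqic jgc jmrmq skv
Hunk 2: at line 4 remove [nahbc] add [drcnq] -> 11 lines: qwbb zjgve mvik ztmrl drcnq giz cqhkt sqic jgc jmrmq skv
Hunk 3: at line 7 remove [sqic] add [jyebc,hagwy,vzz] -> 13 lines: qwbb zjgve mvik ztmrl drcnq giz cqhkt jyebc hagwy vzz jgc jmrmq skv
Hunk 4: at line 10 remove [jgc,jmrmq] add [mgzfi,qeubl,vsp] -> 14 lines: qwbb zjgve mvik ztmrl drcnq giz cqhkt jyebc hagwy vzz mgzfi qeubl vsp skv
Hunk 5: at line 3 remove [ztmrl] add [wuu] -> 14 lines: qwbb zjgve mvik wuu drcnq giz cqhkt jyebc hagwy vzz mgzfi qeubl vsp skv
Hunk 6: at line 8 remove [hagwy] add [qdnga,qtgzl,kkox] -> 16 lines: qwbb zjgve mvik wuu drcnq giz cqhkt jyebc qdnga qtgzl kkox vzz mgzfi qeubl vsp skv
Final line 16: skv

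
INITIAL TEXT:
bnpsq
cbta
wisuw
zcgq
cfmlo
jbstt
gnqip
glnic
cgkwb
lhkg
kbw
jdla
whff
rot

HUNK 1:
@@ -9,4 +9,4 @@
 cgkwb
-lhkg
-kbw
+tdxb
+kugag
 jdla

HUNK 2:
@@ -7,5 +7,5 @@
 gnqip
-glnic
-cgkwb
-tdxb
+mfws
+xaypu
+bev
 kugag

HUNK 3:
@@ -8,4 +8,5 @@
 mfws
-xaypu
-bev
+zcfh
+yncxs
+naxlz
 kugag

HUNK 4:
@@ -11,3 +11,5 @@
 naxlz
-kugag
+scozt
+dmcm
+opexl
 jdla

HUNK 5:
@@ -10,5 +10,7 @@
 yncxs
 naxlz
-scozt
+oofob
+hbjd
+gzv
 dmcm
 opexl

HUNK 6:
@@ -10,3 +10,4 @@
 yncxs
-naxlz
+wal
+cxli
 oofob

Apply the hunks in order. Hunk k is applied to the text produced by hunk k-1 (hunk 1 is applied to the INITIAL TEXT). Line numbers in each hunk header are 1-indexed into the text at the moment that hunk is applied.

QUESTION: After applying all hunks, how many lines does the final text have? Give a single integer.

Hunk 1: at line 9 remove [lhkg,kbw] add [tdxb,kugag] -> 14 lines: bnpsq cbta wisuw zcgq cfmlo jbstt gnqip glnic cgkwb tdxb kugag jdla whff rot
Hunk 2: at line 7 remove [glnic,cgkwb,tdxb] add [mfws,xaypu,bev] -> 14 lines: bnpsq cbta wisuw zcgq cfmlo jbstt gnqip mfws xaypu bev kugag jdla whff rot
Hunk 3: at line 8 remove [xaypu,bev] add [zcfh,yncxs,naxlz] -> 15 lines: bnpsq cbta wisuw zcgq cfmlo jbstt gnqip mfws zcfh yncxs naxlz kugag jdla whff rot
Hunk 4: at line 11 remove [kugag] add [scozt,dmcm,opexl] -> 17 lines: bnpsq cbta wisuw zcgq cfmlo jbstt gnqip mfws zcfh yncxs naxlz scozt dmcm opexl jdla whff rot
Hunk 5: at line 10 remove [scozt] add [oofob,hbjd,gzv] -> 19 lines: bnpsq cbta wisuw zcgq cfmlo jbstt gnqip mfws zcfh yncxs naxlz oofob hbjd gzv dmcm opexl jdla whff rot
Hunk 6: at line 10 remove [naxlz] add [wal,cxli] -> 20 lines: bnpsq cbta wisuw zcgq cfmlo jbstt gnqip mfws zcfh yncxs wal cxli oofob hbjd gzv dmcm opexl jdla whff rot
Final line count: 20

Answer: 20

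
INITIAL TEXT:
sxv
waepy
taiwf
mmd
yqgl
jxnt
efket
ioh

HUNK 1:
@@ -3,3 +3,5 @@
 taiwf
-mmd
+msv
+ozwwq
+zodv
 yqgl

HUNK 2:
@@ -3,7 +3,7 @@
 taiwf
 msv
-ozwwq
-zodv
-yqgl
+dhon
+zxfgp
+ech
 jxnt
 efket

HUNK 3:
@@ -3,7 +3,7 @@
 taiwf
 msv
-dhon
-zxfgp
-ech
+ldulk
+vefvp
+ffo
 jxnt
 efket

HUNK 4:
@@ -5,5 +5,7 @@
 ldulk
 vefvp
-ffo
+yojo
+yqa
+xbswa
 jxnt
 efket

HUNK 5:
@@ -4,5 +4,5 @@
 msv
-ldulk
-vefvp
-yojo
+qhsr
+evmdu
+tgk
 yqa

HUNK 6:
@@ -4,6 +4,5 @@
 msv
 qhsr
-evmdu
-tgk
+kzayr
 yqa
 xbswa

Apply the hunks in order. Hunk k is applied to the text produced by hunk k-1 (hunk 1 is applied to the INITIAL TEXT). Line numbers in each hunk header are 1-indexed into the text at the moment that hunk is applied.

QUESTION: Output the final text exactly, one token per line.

Hunk 1: at line 3 remove [mmd] add [msv,ozwwq,zodv] -> 10 lines: sxv waepy taiwf msv ozwwq zodv yqgl jxnt efket ioh
Hunk 2: at line 3 remove [ozwwq,zodv,yqgl] add [dhon,zxfgp,ech] -> 10 lines: sxv waepy taiwf msv dhon zxfgp ech jxnt efket ioh
Hunk 3: at line 3 remove [dhon,zxfgp,ech] add [ldulk,vefvp,ffo] -> 10 lines: sxv waepy taiwf msv ldulk vefvp ffo jxnt efket ioh
Hunk 4: at line 5 remove [ffo] add [yojo,yqa,xbswa] -> 12 lines: sxv waepy taiwf msv ldulk vefvp yojo yqa xbswa jxnt efket ioh
Hunk 5: at line 4 remove [ldulk,vefvp,yojo] add [qhsr,evmdu,tgk] -> 12 lines: sxv waepy taiwf msv qhsr evmdu tgk yqa xbswa jxnt efket ioh
Hunk 6: at line 4 remove [evmdu,tgk] add [kzayr] -> 11 lines: sxv waepy taiwf msv qhsr kzayr yqa xbswa jxnt efket ioh

Answer: sxv
waepy
taiwf
msv
qhsr
kzayr
yqa
xbswa
jxnt
efket
ioh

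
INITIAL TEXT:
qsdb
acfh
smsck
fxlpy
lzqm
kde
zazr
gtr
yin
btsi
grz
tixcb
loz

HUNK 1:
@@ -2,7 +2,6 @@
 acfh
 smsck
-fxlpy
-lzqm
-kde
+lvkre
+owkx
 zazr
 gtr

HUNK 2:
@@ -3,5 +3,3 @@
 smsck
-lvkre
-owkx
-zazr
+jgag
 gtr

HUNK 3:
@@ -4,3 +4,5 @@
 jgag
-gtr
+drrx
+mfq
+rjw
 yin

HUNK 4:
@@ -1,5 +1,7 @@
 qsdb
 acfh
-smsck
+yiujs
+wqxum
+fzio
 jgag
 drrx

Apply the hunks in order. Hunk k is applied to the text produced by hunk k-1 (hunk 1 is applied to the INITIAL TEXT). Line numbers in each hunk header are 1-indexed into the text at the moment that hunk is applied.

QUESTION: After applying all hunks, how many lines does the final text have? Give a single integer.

Hunk 1: at line 2 remove [fxlpy,lzqm,kde] add [lvkre,owkx] -> 12 lines: qsdb acfh smsck lvkre owkx zazr gtr yin btsi grz tixcb loz
Hunk 2: at line 3 remove [lvkre,owkx,zazr] add [jgag] -> 10 lines: qsdb acfh smsck jgag gtr yin btsi grz tixcb loz
Hunk 3: at line 4 remove [gtr] add [drrx,mfq,rjw] -> 12 lines: qsdb acfh smsck jgag drrx mfq rjw yin btsi grz tixcb loz
Hunk 4: at line 1 remove [smsck] add [yiujs,wqxum,fzio] -> 14 lines: qsdb acfh yiujs wqxum fzio jgag drrx mfq rjw yin btsi grz tixcb loz
Final line count: 14

Answer: 14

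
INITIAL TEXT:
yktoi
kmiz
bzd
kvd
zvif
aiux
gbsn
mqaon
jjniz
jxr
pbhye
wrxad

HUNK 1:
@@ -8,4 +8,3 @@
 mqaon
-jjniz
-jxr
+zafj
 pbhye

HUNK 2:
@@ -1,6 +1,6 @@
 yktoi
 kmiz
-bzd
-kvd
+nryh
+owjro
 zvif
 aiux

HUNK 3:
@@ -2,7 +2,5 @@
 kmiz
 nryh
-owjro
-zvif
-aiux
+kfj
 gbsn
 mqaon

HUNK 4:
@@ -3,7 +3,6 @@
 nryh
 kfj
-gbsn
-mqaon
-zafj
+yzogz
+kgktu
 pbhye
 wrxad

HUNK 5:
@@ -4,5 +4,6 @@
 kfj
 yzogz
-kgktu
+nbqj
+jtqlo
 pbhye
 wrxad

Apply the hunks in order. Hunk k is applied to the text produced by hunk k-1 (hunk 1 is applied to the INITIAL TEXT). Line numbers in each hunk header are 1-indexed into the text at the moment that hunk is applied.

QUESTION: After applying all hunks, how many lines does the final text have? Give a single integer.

Hunk 1: at line 8 remove [jjniz,jxr] add [zafj] -> 11 lines: yktoi kmiz bzd kvd zvif aiux gbsn mqaon zafj pbhye wrxad
Hunk 2: at line 1 remove [bzd,kvd] add [nryh,owjro] -> 11 lines: yktoi kmiz nryh owjro zvif aiux gbsn mqaon zafj pbhye wrxad
Hunk 3: at line 2 remove [owjro,zvif,aiux] add [kfj] -> 9 lines: yktoi kmiz nryh kfj gbsn mqaon zafj pbhye wrxad
Hunk 4: at line 3 remove [gbsn,mqaon,zafj] add [yzogz,kgktu] -> 8 lines: yktoi kmiz nryh kfj yzogz kgktu pbhye wrxad
Hunk 5: at line 4 remove [kgktu] add [nbqj,jtqlo] -> 9 lines: yktoi kmiz nryh kfj yzogz nbqj jtqlo pbhye wrxad
Final line count: 9

Answer: 9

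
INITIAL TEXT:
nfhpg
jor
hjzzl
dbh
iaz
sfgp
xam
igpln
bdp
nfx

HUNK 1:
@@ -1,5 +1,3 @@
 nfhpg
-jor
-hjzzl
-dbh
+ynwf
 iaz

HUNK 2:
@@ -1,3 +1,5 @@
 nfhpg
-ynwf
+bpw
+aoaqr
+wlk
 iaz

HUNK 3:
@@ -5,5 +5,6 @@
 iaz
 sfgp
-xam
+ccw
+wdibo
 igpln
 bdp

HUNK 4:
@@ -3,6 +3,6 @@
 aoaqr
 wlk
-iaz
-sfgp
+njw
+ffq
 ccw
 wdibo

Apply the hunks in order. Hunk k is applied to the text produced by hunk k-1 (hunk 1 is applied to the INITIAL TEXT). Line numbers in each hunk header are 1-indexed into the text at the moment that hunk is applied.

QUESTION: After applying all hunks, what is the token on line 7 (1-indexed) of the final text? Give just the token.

Answer: ccw

Derivation:
Hunk 1: at line 1 remove [jor,hjzzl,dbh] add [ynwf] -> 8 lines: nfhpg ynwf iaz sfgp xam igpln bdp nfx
Hunk 2: at line 1 remove [ynwf] add [bpw,aoaqr,wlk] -> 10 lines: nfhpg bpw aoaqr wlk iaz sfgp xam igpln bdp nfx
Hunk 3: at line 5 remove [xam] add [ccw,wdibo] -> 11 lines: nfhpg bpw aoaqr wlk iaz sfgp ccw wdibo igpln bdp nfx
Hunk 4: at line 3 remove [iaz,sfgp] add [njw,ffq] -> 11 lines: nfhpg bpw aoaqr wlk njw ffq ccw wdibo igpln bdp nfx
Final line 7: ccw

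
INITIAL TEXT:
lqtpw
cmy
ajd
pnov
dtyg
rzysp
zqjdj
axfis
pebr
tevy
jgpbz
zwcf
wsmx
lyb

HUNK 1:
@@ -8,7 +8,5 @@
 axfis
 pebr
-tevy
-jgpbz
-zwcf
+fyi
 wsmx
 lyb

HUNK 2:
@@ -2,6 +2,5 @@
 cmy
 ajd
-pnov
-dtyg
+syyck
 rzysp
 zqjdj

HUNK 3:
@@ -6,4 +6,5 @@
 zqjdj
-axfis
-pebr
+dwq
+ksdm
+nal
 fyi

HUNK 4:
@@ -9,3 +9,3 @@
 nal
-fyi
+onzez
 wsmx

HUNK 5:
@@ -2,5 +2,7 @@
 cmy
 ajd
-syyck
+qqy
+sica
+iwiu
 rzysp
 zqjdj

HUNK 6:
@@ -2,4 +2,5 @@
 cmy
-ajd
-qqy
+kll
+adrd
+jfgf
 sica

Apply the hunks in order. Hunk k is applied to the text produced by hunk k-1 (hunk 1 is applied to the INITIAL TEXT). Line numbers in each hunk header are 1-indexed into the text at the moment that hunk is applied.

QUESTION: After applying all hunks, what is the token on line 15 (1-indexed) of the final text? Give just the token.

Answer: lyb

Derivation:
Hunk 1: at line 8 remove [tevy,jgpbz,zwcf] add [fyi] -> 12 lines: lqtpw cmy ajd pnov dtyg rzysp zqjdj axfis pebr fyi wsmx lyb
Hunk 2: at line 2 remove [pnov,dtyg] add [syyck] -> 11 lines: lqtpw cmy ajd syyck rzysp zqjdj axfis pebr fyi wsmx lyb
Hunk 3: at line 6 remove [axfis,pebr] add [dwq,ksdm,nal] -> 12 lines: lqtpw cmy ajd syyck rzysp zqjdj dwq ksdm nal fyi wsmx lyb
Hunk 4: at line 9 remove [fyi] add [onzez] -> 12 lines: lqtpw cmy ajd syyck rzysp zqjdj dwq ksdm nal onzez wsmx lyb
Hunk 5: at line 2 remove [syyck] add [qqy,sica,iwiu] -> 14 lines: lqtpw cmy ajd qqy sica iwiu rzysp zqjdj dwq ksdm nal onzez wsmx lyb
Hunk 6: at line 2 remove [ajd,qqy] add [kll,adrd,jfgf] -> 15 lines: lqtpw cmy kll adrd jfgf sica iwiu rzysp zqjdj dwq ksdm nal onzez wsmx lyb
Final line 15: lyb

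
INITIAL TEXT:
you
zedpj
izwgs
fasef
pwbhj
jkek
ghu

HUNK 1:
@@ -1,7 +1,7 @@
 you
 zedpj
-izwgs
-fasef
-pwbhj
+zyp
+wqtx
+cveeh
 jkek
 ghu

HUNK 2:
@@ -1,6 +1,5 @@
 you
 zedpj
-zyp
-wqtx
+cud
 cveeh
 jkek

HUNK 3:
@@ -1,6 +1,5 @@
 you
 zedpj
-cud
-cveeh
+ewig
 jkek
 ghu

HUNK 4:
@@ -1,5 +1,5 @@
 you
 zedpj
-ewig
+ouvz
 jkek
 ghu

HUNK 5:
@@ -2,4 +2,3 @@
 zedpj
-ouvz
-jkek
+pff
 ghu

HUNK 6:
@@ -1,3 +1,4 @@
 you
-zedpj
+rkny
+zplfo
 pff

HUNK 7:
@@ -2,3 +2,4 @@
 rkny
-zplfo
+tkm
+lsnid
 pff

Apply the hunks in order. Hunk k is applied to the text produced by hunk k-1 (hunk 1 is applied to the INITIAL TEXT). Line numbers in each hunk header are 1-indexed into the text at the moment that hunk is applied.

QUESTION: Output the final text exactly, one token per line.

Answer: you
rkny
tkm
lsnid
pff
ghu

Derivation:
Hunk 1: at line 1 remove [izwgs,fasef,pwbhj] add [zyp,wqtx,cveeh] -> 7 lines: you zedpj zyp wqtx cveeh jkek ghu
Hunk 2: at line 1 remove [zyp,wqtx] add [cud] -> 6 lines: you zedpj cud cveeh jkek ghu
Hunk 3: at line 1 remove [cud,cveeh] add [ewig] -> 5 lines: you zedpj ewig jkek ghu
Hunk 4: at line 1 remove [ewig] add [ouvz] -> 5 lines: you zedpj ouvz jkek ghu
Hunk 5: at line 2 remove [ouvz,jkek] add [pff] -> 4 lines: you zedpj pff ghu
Hunk 6: at line 1 remove [zedpj] add [rkny,zplfo] -> 5 lines: you rkny zplfo pff ghu
Hunk 7: at line 2 remove [zplfo] add [tkm,lsnid] -> 6 lines: you rkny tkm lsnid pff ghu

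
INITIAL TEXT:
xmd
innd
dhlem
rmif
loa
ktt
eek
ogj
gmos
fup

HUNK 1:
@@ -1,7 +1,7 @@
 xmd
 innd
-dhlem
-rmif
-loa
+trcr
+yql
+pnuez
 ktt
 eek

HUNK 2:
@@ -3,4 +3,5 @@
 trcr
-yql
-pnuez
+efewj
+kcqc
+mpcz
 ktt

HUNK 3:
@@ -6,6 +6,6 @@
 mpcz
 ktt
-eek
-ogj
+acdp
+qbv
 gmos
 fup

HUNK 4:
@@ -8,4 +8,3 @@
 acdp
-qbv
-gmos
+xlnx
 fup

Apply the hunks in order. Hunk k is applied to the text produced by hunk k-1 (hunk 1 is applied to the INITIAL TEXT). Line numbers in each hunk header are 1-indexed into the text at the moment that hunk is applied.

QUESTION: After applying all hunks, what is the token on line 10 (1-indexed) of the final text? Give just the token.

Hunk 1: at line 1 remove [dhlem,rmif,loa] add [trcr,yql,pnuez] -> 10 lines: xmd innd trcr yql pnuez ktt eek ogj gmos fup
Hunk 2: at line 3 remove [yql,pnuez] add [efewj,kcqc,mpcz] -> 11 lines: xmd innd trcr efewj kcqc mpcz ktt eek ogj gmos fup
Hunk 3: at line 6 remove [eek,ogj] add [acdp,qbv] -> 11 lines: xmd innd trcr efewj kcqc mpcz ktt acdp qbv gmos fup
Hunk 4: at line 8 remove [qbv,gmos] add [xlnx] -> 10 lines: xmd innd trcr efewj kcqc mpcz ktt acdp xlnx fup
Final line 10: fup

Answer: fup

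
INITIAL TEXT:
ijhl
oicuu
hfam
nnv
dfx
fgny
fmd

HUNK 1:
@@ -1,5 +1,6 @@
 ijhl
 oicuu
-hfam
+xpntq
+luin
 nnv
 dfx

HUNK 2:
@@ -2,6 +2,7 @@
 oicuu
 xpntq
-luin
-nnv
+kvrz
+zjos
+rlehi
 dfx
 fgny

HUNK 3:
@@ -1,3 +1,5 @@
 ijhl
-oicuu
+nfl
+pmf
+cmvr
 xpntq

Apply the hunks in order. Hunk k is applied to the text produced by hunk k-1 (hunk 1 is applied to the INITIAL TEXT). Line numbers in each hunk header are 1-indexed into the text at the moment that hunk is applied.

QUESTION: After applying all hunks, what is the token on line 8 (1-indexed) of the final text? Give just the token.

Answer: rlehi

Derivation:
Hunk 1: at line 1 remove [hfam] add [xpntq,luin] -> 8 lines: ijhl oicuu xpntq luin nnv dfx fgny fmd
Hunk 2: at line 2 remove [luin,nnv] add [kvrz,zjos,rlehi] -> 9 lines: ijhl oicuu xpntq kvrz zjos rlehi dfx fgny fmd
Hunk 3: at line 1 remove [oicuu] add [nfl,pmf,cmvr] -> 11 lines: ijhl nfl pmf cmvr xpntq kvrz zjos rlehi dfx fgny fmd
Final line 8: rlehi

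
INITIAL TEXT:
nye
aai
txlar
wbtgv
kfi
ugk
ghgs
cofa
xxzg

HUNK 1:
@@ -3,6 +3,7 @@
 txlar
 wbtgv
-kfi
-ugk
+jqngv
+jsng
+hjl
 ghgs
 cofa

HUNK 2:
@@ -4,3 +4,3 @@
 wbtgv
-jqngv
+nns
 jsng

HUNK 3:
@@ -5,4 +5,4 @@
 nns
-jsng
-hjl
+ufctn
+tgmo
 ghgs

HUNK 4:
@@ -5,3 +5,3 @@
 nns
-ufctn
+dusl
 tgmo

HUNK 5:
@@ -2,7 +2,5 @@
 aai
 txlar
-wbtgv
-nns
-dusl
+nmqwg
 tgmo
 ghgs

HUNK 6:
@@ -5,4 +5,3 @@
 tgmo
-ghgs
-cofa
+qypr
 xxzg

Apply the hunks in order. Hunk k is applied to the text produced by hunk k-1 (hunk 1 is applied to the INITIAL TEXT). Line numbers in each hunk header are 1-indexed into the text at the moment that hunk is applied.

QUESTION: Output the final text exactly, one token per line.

Answer: nye
aai
txlar
nmqwg
tgmo
qypr
xxzg

Derivation:
Hunk 1: at line 3 remove [kfi,ugk] add [jqngv,jsng,hjl] -> 10 lines: nye aai txlar wbtgv jqngv jsng hjl ghgs cofa xxzg
Hunk 2: at line 4 remove [jqngv] add [nns] -> 10 lines: nye aai txlar wbtgv nns jsng hjl ghgs cofa xxzg
Hunk 3: at line 5 remove [jsng,hjl] add [ufctn,tgmo] -> 10 lines: nye aai txlar wbtgv nns ufctn tgmo ghgs cofa xxzg
Hunk 4: at line 5 remove [ufctn] add [dusl] -> 10 lines: nye aai txlar wbtgv nns dusl tgmo ghgs cofa xxzg
Hunk 5: at line 2 remove [wbtgv,nns,dusl] add [nmqwg] -> 8 lines: nye aai txlar nmqwg tgmo ghgs cofa xxzg
Hunk 6: at line 5 remove [ghgs,cofa] add [qypr] -> 7 lines: nye aai txlar nmqwg tgmo qypr xxzg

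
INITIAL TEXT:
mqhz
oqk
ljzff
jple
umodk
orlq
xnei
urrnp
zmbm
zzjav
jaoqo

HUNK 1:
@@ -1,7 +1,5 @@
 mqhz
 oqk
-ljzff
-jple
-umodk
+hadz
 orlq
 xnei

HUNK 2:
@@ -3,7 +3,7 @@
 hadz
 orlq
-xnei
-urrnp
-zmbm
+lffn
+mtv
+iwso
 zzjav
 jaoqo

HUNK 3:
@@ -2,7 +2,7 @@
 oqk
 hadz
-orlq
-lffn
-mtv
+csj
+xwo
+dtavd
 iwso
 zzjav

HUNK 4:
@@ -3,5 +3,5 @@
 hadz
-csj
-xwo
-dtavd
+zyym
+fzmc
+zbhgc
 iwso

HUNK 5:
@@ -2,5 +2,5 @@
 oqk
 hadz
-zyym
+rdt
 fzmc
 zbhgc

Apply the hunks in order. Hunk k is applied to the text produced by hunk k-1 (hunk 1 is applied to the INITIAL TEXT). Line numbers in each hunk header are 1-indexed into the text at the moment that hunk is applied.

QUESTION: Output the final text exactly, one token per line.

Answer: mqhz
oqk
hadz
rdt
fzmc
zbhgc
iwso
zzjav
jaoqo

Derivation:
Hunk 1: at line 1 remove [ljzff,jple,umodk] add [hadz] -> 9 lines: mqhz oqk hadz orlq xnei urrnp zmbm zzjav jaoqo
Hunk 2: at line 3 remove [xnei,urrnp,zmbm] add [lffn,mtv,iwso] -> 9 lines: mqhz oqk hadz orlq lffn mtv iwso zzjav jaoqo
Hunk 3: at line 2 remove [orlq,lffn,mtv] add [csj,xwo,dtavd] -> 9 lines: mqhz oqk hadz csj xwo dtavd iwso zzjav jaoqo
Hunk 4: at line 3 remove [csj,xwo,dtavd] add [zyym,fzmc,zbhgc] -> 9 lines: mqhz oqk hadz zyym fzmc zbhgc iwso zzjav jaoqo
Hunk 5: at line 2 remove [zyym] add [rdt] -> 9 lines: mqhz oqk hadz rdt fzmc zbhgc iwso zzjav jaoqo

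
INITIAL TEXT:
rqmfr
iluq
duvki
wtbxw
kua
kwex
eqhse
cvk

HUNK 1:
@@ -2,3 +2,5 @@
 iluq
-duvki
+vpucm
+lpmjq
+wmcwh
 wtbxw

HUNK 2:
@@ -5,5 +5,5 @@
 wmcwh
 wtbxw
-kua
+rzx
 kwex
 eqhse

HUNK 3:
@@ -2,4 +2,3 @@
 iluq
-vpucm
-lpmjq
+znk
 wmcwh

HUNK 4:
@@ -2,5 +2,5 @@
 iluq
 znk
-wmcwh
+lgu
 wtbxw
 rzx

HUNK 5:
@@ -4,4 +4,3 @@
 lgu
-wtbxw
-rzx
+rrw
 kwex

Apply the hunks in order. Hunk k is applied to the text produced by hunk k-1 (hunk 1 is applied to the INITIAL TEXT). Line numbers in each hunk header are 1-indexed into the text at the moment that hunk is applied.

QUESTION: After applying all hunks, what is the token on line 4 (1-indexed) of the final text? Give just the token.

Answer: lgu

Derivation:
Hunk 1: at line 2 remove [duvki] add [vpucm,lpmjq,wmcwh] -> 10 lines: rqmfr iluq vpucm lpmjq wmcwh wtbxw kua kwex eqhse cvk
Hunk 2: at line 5 remove [kua] add [rzx] -> 10 lines: rqmfr iluq vpucm lpmjq wmcwh wtbxw rzx kwex eqhse cvk
Hunk 3: at line 2 remove [vpucm,lpmjq] add [znk] -> 9 lines: rqmfr iluq znk wmcwh wtbxw rzx kwex eqhse cvk
Hunk 4: at line 2 remove [wmcwh] add [lgu] -> 9 lines: rqmfr iluq znk lgu wtbxw rzx kwex eqhse cvk
Hunk 5: at line 4 remove [wtbxw,rzx] add [rrw] -> 8 lines: rqmfr iluq znk lgu rrw kwex eqhse cvk
Final line 4: lgu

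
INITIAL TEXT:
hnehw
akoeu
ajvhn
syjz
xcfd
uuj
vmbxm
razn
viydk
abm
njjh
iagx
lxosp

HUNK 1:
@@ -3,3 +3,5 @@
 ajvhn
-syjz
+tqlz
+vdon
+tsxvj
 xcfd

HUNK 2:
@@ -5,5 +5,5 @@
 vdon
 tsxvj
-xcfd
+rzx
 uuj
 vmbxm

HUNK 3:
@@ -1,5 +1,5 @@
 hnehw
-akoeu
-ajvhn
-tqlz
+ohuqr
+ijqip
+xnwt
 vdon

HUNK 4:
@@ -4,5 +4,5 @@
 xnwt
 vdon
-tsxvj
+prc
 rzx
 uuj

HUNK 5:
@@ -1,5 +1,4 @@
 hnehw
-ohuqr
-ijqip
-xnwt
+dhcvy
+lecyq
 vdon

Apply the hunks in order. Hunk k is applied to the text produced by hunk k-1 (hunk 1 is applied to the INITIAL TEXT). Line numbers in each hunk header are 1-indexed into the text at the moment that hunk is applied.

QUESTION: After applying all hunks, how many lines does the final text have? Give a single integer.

Hunk 1: at line 3 remove [syjz] add [tqlz,vdon,tsxvj] -> 15 lines: hnehw akoeu ajvhn tqlz vdon tsxvj xcfd uuj vmbxm razn viydk abm njjh iagx lxosp
Hunk 2: at line 5 remove [xcfd] add [rzx] -> 15 lines: hnehw akoeu ajvhn tqlz vdon tsxvj rzx uuj vmbxm razn viydk abm njjh iagx lxosp
Hunk 3: at line 1 remove [akoeu,ajvhn,tqlz] add [ohuqr,ijqip,xnwt] -> 15 lines: hnehw ohuqr ijqip xnwt vdon tsxvj rzx uuj vmbxm razn viydk abm njjh iagx lxosp
Hunk 4: at line 4 remove [tsxvj] add [prc] -> 15 lines: hnehw ohuqr ijqip xnwt vdon prc rzx uuj vmbxm razn viydk abm njjh iagx lxosp
Hunk 5: at line 1 remove [ohuqr,ijqip,xnwt] add [dhcvy,lecyq] -> 14 lines: hnehw dhcvy lecyq vdon prc rzx uuj vmbxm razn viydk abm njjh iagx lxosp
Final line count: 14

Answer: 14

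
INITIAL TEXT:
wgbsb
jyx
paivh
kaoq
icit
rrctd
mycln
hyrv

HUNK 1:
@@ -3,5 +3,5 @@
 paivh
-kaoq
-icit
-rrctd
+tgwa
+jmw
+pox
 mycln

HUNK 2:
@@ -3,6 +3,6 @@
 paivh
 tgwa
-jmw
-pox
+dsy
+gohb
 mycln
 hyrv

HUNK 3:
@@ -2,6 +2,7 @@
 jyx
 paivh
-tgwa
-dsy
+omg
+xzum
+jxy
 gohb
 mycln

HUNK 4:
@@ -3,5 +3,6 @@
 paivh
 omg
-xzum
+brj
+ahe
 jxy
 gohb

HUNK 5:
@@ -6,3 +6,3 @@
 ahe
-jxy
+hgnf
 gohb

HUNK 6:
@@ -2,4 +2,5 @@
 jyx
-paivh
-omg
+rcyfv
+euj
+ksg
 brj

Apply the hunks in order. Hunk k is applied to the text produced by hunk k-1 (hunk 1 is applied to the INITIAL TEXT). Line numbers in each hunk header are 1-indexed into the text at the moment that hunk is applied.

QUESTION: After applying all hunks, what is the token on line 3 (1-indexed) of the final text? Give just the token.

Answer: rcyfv

Derivation:
Hunk 1: at line 3 remove [kaoq,icit,rrctd] add [tgwa,jmw,pox] -> 8 lines: wgbsb jyx paivh tgwa jmw pox mycln hyrv
Hunk 2: at line 3 remove [jmw,pox] add [dsy,gohb] -> 8 lines: wgbsb jyx paivh tgwa dsy gohb mycln hyrv
Hunk 3: at line 2 remove [tgwa,dsy] add [omg,xzum,jxy] -> 9 lines: wgbsb jyx paivh omg xzum jxy gohb mycln hyrv
Hunk 4: at line 3 remove [xzum] add [brj,ahe] -> 10 lines: wgbsb jyx paivh omg brj ahe jxy gohb mycln hyrv
Hunk 5: at line 6 remove [jxy] add [hgnf] -> 10 lines: wgbsb jyx paivh omg brj ahe hgnf gohb mycln hyrv
Hunk 6: at line 2 remove [paivh,omg] add [rcyfv,euj,ksg] -> 11 lines: wgbsb jyx rcyfv euj ksg brj ahe hgnf gohb mycln hyrv
Final line 3: rcyfv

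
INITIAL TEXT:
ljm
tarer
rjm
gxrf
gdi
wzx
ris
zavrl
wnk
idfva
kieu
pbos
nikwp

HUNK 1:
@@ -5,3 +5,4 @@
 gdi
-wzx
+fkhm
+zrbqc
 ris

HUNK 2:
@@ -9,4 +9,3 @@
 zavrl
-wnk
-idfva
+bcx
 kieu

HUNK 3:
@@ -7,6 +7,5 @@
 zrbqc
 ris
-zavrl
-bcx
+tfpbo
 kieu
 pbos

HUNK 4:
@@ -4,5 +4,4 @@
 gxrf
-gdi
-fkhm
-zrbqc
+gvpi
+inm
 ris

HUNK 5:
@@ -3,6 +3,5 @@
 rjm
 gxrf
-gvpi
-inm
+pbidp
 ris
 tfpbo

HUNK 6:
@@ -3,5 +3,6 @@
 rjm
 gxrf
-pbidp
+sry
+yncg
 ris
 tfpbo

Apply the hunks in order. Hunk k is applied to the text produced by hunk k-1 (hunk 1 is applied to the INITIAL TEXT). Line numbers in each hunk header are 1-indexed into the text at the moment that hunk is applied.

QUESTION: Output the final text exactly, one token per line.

Answer: ljm
tarer
rjm
gxrf
sry
yncg
ris
tfpbo
kieu
pbos
nikwp

Derivation:
Hunk 1: at line 5 remove [wzx] add [fkhm,zrbqc] -> 14 lines: ljm tarer rjm gxrf gdi fkhm zrbqc ris zavrl wnk idfva kieu pbos nikwp
Hunk 2: at line 9 remove [wnk,idfva] add [bcx] -> 13 lines: ljm tarer rjm gxrf gdi fkhm zrbqc ris zavrl bcx kieu pbos nikwp
Hunk 3: at line 7 remove [zavrl,bcx] add [tfpbo] -> 12 lines: ljm tarer rjm gxrf gdi fkhm zrbqc ris tfpbo kieu pbos nikwp
Hunk 4: at line 4 remove [gdi,fkhm,zrbqc] add [gvpi,inm] -> 11 lines: ljm tarer rjm gxrf gvpi inm ris tfpbo kieu pbos nikwp
Hunk 5: at line 3 remove [gvpi,inm] add [pbidp] -> 10 lines: ljm tarer rjm gxrf pbidp ris tfpbo kieu pbos nikwp
Hunk 6: at line 3 remove [pbidp] add [sry,yncg] -> 11 lines: ljm tarer rjm gxrf sry yncg ris tfpbo kieu pbos nikwp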